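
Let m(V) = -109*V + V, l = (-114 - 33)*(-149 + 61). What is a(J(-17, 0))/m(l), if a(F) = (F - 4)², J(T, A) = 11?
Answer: -1/28512 ≈ -3.5073e-5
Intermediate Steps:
a(F) = (-4 + F)²
l = 12936 (l = -147*(-88) = 12936)
m(V) = -108*V
a(J(-17, 0))/m(l) = (-4 + 11)²/((-108*12936)) = 7²/(-1397088) = 49*(-1/1397088) = -1/28512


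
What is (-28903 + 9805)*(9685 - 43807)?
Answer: 651661956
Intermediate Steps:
(-28903 + 9805)*(9685 - 43807) = -19098*(-34122) = 651661956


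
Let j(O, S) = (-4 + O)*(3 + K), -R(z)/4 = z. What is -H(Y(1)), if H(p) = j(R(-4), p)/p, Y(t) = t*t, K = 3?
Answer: -72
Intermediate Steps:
R(z) = -4*z
Y(t) = t**2
j(O, S) = -24 + 6*O (j(O, S) = (-4 + O)*(3 + 3) = (-4 + O)*6 = -24 + 6*O)
H(p) = 72/p (H(p) = (-24 + 6*(-4*(-4)))/p = (-24 + 6*16)/p = (-24 + 96)/p = 72/p)
-H(Y(1)) = -72/(1**2) = -72/1 = -72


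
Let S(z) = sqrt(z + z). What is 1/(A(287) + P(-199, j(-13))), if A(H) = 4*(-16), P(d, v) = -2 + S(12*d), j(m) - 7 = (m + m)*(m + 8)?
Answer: -11/1522 - I*sqrt(1194)/4566 ≈ -0.0072273 - 0.0075677*I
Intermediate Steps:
S(z) = sqrt(2)*sqrt(z) (S(z) = sqrt(2*z) = sqrt(2)*sqrt(z))
j(m) = 7 + 2*m*(8 + m) (j(m) = 7 + (m + m)*(m + 8) = 7 + (2*m)*(8 + m) = 7 + 2*m*(8 + m))
P(d, v) = -2 + 2*sqrt(6)*sqrt(d) (P(d, v) = -2 + sqrt(2)*sqrt(12*d) = -2 + sqrt(2)*(2*sqrt(3)*sqrt(d)) = -2 + 2*sqrt(6)*sqrt(d))
A(H) = -64
1/(A(287) + P(-199, j(-13))) = 1/(-64 + (-2 + 2*sqrt(6)*sqrt(-199))) = 1/(-64 + (-2 + 2*sqrt(6)*(I*sqrt(199)))) = 1/(-64 + (-2 + 2*I*sqrt(1194))) = 1/(-66 + 2*I*sqrt(1194))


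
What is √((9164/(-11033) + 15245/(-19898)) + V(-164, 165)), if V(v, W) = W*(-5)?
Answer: I*√39838207216129140038/219534634 ≈ 28.751*I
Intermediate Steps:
V(v, W) = -5*W
√((9164/(-11033) + 15245/(-19898)) + V(-164, 165)) = √((9164/(-11033) + 15245/(-19898)) - 5*165) = √((9164*(-1/11033) + 15245*(-1/19898)) - 825) = √((-9164/11033 - 15245/19898) - 825) = √(-350543357/219534634 - 825) = √(-181466616407/219534634) = I*√39838207216129140038/219534634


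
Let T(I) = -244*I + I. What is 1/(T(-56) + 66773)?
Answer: 1/80381 ≈ 1.2441e-5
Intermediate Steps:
T(I) = -243*I
1/(T(-56) + 66773) = 1/(-243*(-56) + 66773) = 1/(13608 + 66773) = 1/80381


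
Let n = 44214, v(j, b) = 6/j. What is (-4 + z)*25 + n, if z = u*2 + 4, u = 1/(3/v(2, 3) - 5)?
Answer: 88403/2 ≈ 44202.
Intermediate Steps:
u = -¼ (u = 1/(3/((6/2)) - 5) = 1/(3/((6*(½))) - 5) = 1/(3/3 - 5) = 1/(3*(⅓) - 5) = 1/(1 - 5) = 1/(-4) = -¼ ≈ -0.25000)
z = 7/2 (z = -¼*2 + 4 = -½ + 4 = 7/2 ≈ 3.5000)
(-4 + z)*25 + n = (-4 + 7/2)*25 + 44214 = -½*25 + 44214 = -25/2 + 44214 = 88403/2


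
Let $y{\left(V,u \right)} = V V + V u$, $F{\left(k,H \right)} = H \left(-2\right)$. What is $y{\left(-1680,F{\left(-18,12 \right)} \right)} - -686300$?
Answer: $3549020$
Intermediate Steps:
$F{\left(k,H \right)} = - 2 H$
$y{\left(V,u \right)} = V^{2} + V u$
$y{\left(-1680,F{\left(-18,12 \right)} \right)} - -686300 = - 1680 \left(-1680 - 24\right) - -686300 = - 1680 \left(-1680 - 24\right) + 686300 = \left(-1680\right) \left(-1704\right) + 686300 = 2862720 + 686300 = 3549020$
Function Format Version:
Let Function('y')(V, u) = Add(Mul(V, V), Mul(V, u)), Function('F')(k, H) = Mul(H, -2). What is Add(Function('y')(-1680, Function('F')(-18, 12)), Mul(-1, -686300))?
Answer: 3549020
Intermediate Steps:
Function('F')(k, H) = Mul(-2, H)
Function('y')(V, u) = Add(Pow(V, 2), Mul(V, u))
Add(Function('y')(-1680, Function('F')(-18, 12)), Mul(-1, -686300)) = Add(Mul(-1680, Add(-1680, Mul(-2, 12))), Mul(-1, -686300)) = Add(Mul(-1680, Add(-1680, -24)), 686300) = Add(Mul(-1680, -1704), 686300) = Add(2862720, 686300) = 3549020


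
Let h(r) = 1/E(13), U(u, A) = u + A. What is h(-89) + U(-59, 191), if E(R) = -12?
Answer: 1583/12 ≈ 131.92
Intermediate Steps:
U(u, A) = A + u
h(r) = -1/12 (h(r) = 1/(-12) = -1/12)
h(-89) + U(-59, 191) = -1/12 + (191 - 59) = -1/12 + 132 = 1583/12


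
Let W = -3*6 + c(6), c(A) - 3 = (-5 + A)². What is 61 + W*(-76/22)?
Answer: 1203/11 ≈ 109.36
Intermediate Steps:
c(A) = 3 + (-5 + A)²
W = -14 (W = -3*6 + (3 + (-5 + 6)²) = -18 + (3 + 1²) = -18 + (3 + 1) = -18 + 4 = -14)
61 + W*(-76/22) = 61 - (-1064)/22 = 61 - 14*(-38/11) = 61 + 532/11 = 1203/11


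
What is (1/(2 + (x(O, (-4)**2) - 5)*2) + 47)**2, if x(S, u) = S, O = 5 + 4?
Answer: 221841/100 ≈ 2218.4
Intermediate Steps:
O = 9
(1/(2 + (x(O, (-4)**2) - 5)*2) + 47)**2 = (1/(2 + (9 - 5)*2) + 47)**2 = (1/(2 + 4*2) + 47)**2 = (1/(2 + 8) + 47)**2 = (1/10 + 47)**2 = (471/10)**2 = 221841/100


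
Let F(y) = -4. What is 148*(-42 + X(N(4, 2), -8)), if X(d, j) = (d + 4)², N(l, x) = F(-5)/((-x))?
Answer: -888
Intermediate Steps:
N(l, x) = 4/x (N(l, x) = -4*(-1/x) = -(-4)/x = 4/x)
X(d, j) = (4 + d)²
148*(-42 + X(N(4, 2), -8)) = 148*(-42 + (4 + 4/2)²) = 148*(-42 + (4 + 4*(½))²) = 148*(-42 + (4 + 2)²) = 148*(-42 + 6²) = 148*(-42 + 36) = 148*(-6) = -888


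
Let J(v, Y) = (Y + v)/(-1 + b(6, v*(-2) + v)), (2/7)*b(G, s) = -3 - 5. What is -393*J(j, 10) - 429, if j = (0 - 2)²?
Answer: -6939/29 ≈ -239.28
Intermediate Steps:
j = 4 (j = (-2)² = 4)
b(G, s) = -28 (b(G, s) = 7*(-3 - 5)/2 = (7/2)*(-8) = -28)
J(v, Y) = -Y/29 - v/29 (J(v, Y) = (Y + v)/(-1 - 28) = (Y + v)/(-29) = (Y + v)*(-1/29) = -Y/29 - v/29)
-393*J(j, 10) - 429 = -393*(-1/29*10 - 1/29*4) - 429 = -393*(-10/29 - 4/29) - 429 = -393*(-14/29) - 429 = 5502/29 - 429 = -6939/29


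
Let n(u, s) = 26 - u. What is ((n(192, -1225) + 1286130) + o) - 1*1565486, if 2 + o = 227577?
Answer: -51947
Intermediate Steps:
o = 227575 (o = -2 + 227577 = 227575)
((n(192, -1225) + 1286130) + o) - 1*1565486 = (((26 - 1*192) + 1286130) + 227575) - 1*1565486 = (((26 - 192) + 1286130) + 227575) - 1565486 = ((-166 + 1286130) + 227575) - 1565486 = (1285964 + 227575) - 1565486 = 1513539 - 1565486 = -51947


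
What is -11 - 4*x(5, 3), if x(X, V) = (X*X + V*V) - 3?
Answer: -135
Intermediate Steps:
x(X, V) = -3 + V² + X² (x(X, V) = (X² + V²) - 3 = (V² + X²) - 3 = -3 + V² + X²)
-11 - 4*x(5, 3) = -11 - 4*(-3 + 3² + 5²) = -11 - 4*(-3 + 9 + 25) = -11 - 4*31 = -11 - 124 = -135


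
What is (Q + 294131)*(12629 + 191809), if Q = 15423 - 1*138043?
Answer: 35063365818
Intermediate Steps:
Q = -122620 (Q = 15423 - 138043 = -122620)
(Q + 294131)*(12629 + 191809) = (-122620 + 294131)*(12629 + 191809) = 171511*204438 = 35063365818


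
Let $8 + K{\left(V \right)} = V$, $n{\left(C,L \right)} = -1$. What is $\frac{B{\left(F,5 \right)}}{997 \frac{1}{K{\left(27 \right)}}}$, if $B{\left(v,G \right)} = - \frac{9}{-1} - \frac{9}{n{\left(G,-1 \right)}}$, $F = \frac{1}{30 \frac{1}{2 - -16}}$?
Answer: $\frac{342}{997} \approx 0.34303$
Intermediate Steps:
$K{\left(V \right)} = -8 + V$
$F = \frac{3}{5}$ ($F = \frac{1}{30 \frac{1}{2 + 16}} = \frac{1}{30 \cdot \frac{1}{18}} = \frac{1}{\frac{5}{3}} = \frac{3}{5} \approx 0.6$)
$B{\left(v,G \right)} = 18$ ($B{\left(v,G \right)} = - \frac{9}{-1} - \frac{9}{-1} = \left(-9\right) \left(-1\right) - -9 = 9 + 9 = 18$)
$\frac{B{\left(F,5 \right)}}{997 \frac{1}{K{\left(27 \right)}}} = \frac{18}{997 \frac{1}{-8 + 27}} = \frac{18}{997 \cdot \frac{1}{19}} = \frac{18}{\frac{997}{19}} = 18 \cdot \frac{19}{997} = \frac{342}{997}$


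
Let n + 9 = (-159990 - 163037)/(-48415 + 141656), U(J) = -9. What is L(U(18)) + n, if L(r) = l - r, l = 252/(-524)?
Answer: -48190720/12214571 ≈ -3.9453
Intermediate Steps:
l = -63/131 (l = 252*(-1/524) = -63/131 ≈ -0.48092)
n = -1162196/93241 (n = -9 + (-159990 - 163037)/(-48415 + 141656) = -9 - 323027/93241 = -1162196/93241 ≈ -12.464)
L(r) = -63/131 - r
L(U(18)) + n = (-63/131 - 1*(-9)) - 1162196/93241 = (-63/131 + 9) - 1162196/93241 = 1116/131 - 1162196/93241 = -48190720/12214571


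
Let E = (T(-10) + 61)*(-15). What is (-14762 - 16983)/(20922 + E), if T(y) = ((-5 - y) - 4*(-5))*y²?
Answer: 4535/2499 ≈ 1.8147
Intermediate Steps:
T(y) = y²*(15 - y) (T(y) = ((-5 - y) + 20)*y² = (15 - y)*y² = y²*(15 - y))
E = -38415 (E = ((-10)²*(15 - 1*(-10)) + 61)*(-15) = (100*(15 + 10) + 61)*(-15) = (100*25 + 61)*(-15) = (2500 + 61)*(-15) = 2561*(-15) = -38415)
(-14762 - 16983)/(20922 + E) = (-14762 - 16983)/(20922 - 38415) = -31745/(-17493) = -31745*(-1/17493) = 4535/2499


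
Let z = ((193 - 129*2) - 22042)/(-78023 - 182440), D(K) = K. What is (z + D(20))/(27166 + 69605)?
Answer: 581263/2800584997 ≈ 0.00020755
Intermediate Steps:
z = 7369/86821 (z = ((193 - 258) - 22042)/(-260463) = (-65 - 22042)*(-1/260463) = -22107*(-1/260463) = 7369/86821 ≈ 0.084876)
(z + D(20))/(27166 + 69605) = (7369/86821 + 20)/(27166 + 69605) = (1743789/86821)/96771 = (1743789/86821)*(1/96771) = 581263/2800584997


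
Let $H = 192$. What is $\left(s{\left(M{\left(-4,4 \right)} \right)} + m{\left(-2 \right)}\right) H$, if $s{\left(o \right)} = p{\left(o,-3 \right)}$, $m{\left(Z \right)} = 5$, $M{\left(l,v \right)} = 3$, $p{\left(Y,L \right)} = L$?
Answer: $384$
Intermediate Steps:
$s{\left(o \right)} = -3$
$\left(s{\left(M{\left(-4,4 \right)} \right)} + m{\left(-2 \right)}\right) H = \left(-3 + 5\right) 192 = 2 \cdot 192 = 384$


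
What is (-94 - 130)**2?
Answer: 50176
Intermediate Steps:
(-94 - 130)**2 = (-224)**2 = 50176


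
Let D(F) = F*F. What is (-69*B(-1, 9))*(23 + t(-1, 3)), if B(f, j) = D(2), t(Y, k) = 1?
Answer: -6624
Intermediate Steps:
D(F) = F**2
B(f, j) = 4 (B(f, j) = 2**2 = 4)
(-69*B(-1, 9))*(23 + t(-1, 3)) = (-69*4)*(23 + 1) = -276*24 = -6624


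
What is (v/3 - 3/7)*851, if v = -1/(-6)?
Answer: -39997/126 ≈ -317.44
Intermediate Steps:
v = 1/6 (v = -1*(-1/6) = 1/6 ≈ 0.16667)
(v/3 - 3/7)*851 = ((1/6)/3 - 3/7)*851 = ((1/6)*(1/3) - 3*1/7)*851 = (1/18 - 3/7)*851 = -47/126*851 = -39997/126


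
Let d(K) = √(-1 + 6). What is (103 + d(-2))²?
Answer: (103 + √5)² ≈ 11075.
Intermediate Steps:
d(K) = √5
(103 + d(-2))² = (103 + √5)²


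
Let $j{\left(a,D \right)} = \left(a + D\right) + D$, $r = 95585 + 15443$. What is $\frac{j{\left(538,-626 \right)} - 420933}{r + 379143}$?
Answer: $- \frac{421647}{490171} \approx -0.8602$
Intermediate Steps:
$r = 111028$
$j{\left(a,D \right)} = a + 2 D$ ($j{\left(a,D \right)} = \left(D + a\right) + D = a + 2 D$)
$\frac{j{\left(538,-626 \right)} - 420933}{r + 379143} = \frac{\left(538 + 2 \left(-626\right)\right) - 420933}{111028 + 379143} = \frac{\left(538 - 1252\right) - 420933}{490171} = \left(-714 - 420933\right) \frac{1}{490171} = \left(-421647\right) \frac{1}{490171} = - \frac{421647}{490171}$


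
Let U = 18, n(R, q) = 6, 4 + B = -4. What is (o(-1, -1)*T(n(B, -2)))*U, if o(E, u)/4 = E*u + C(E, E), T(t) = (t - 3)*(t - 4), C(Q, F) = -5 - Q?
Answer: -1296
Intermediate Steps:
B = -8 (B = -4 - 4 = -8)
T(t) = (-4 + t)*(-3 + t) (T(t) = (-3 + t)*(-4 + t) = (-4 + t)*(-3 + t))
o(E, u) = -20 - 4*E + 4*E*u (o(E, u) = 4*(E*u + (-5 - E)) = 4*(-5 - E + E*u) = -20 - 4*E + 4*E*u)
(o(-1, -1)*T(n(B, -2)))*U = ((-20 - 4*(-1) + 4*(-1)*(-1))*(12 + 6² - 7*6))*18 = ((-20 + 4 + 4)*(12 + 36 - 42))*18 = -12*6*18 = -72*18 = -1296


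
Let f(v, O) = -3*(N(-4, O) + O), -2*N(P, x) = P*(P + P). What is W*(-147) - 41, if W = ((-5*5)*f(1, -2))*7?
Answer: 1389109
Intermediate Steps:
N(P, x) = -P**2 (N(P, x) = -P*(P + P)/2 = -P*2*P/2 = -P**2)
f(v, O) = 48 - 3*O (f(v, O) = -3*(-1*(-4)**2 + O) = -3*(-1*16 + O) = -3*(-16 + O) = 48 - 3*O)
W = -9450 (W = ((-5*5)*(48 - 3*(-2)))*7 = -25*(48 + 6)*7 = -25*54*7 = -1350*7 = -9450)
W*(-147) - 41 = -9450*(-147) - 41 = 1389150 - 41 = 1389109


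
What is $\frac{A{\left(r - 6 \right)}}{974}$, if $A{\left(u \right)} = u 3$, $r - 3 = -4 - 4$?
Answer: $- \frac{33}{974} \approx -0.033881$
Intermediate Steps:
$r = -5$ ($r = 3 - 8 = -5$)
$A{\left(u \right)} = 3 u$
$\frac{A{\left(r - 6 \right)}}{974} = \frac{3 \left(-5 - 6\right)}{974} = 3 \left(-5 - 6\right) \frac{1}{974} = 3 \left(-11\right) \frac{1}{974} = \left(-33\right) \frac{1}{974} = - \frac{33}{974}$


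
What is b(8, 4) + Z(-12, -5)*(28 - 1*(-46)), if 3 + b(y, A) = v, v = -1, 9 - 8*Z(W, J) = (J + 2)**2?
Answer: -4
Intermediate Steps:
Z(W, J) = 9/8 - (2 + J)**2/8 (Z(W, J) = 9/8 - (J + 2)**2/8 = 9/8 - (2 + J)**2/8)
b(y, A) = -4 (b(y, A) = -3 - 1 = -4)
b(8, 4) + Z(-12, -5)*(28 - 1*(-46)) = -4 + (9/8 - (2 - 5)**2/8)*(28 - 1*(-46)) = -4 + (9/8 - 1/8*(-3)**2)*(28 + 46) = -4 + (9/8 - 1/8*9)*74 = -4 + (9/8 - 9/8)*74 = -4 + 0*74 = -4 + 0 = -4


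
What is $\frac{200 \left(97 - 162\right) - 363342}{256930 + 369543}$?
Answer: $- \frac{376342}{626473} \approx -0.60073$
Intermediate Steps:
$\frac{200 \left(97 - 162\right) - 363342}{256930 + 369543} = \frac{200 \left(-65\right) - 363342}{626473} = \left(-13000 - 363342\right) \frac{1}{626473} = \left(-376342\right) \frac{1}{626473} = - \frac{376342}{626473}$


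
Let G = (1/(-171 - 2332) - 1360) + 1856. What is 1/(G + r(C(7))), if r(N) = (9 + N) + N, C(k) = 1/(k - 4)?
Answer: 7509/3797048 ≈ 0.0019776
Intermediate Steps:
C(k) = 1/(-4 + k)
r(N) = 9 + 2*N
G = 1241487/2503 (G = (1/(-2503) - 1360) + 1856 = (-1/2503 - 1360) + 1856 = -3404081/2503 + 1856 = 1241487/2503 ≈ 496.00)
1/(G + r(C(7))) = 1/(1241487/2503 + (9 + 2/(-4 + 7))) = 1/(1241487/2503 + (9 + 2/3)) = 1/(1241487/2503 + (9 + 2*(⅓))) = 1/(1241487/2503 + (9 + ⅔)) = 1/(1241487/2503 + 29/3) = 1/(3797048/7509) = 7509/3797048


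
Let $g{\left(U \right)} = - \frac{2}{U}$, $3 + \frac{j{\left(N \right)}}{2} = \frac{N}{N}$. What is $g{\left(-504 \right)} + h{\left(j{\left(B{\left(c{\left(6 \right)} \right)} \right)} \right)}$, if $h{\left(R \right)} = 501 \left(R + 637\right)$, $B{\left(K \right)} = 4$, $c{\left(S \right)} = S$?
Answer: $\frac{79917517}{252} \approx 3.1713 \cdot 10^{5}$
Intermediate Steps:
$j{\left(N \right)} = -4$ ($j{\left(N \right)} = -6 + 2 \frac{N}{N} = -6 + 2 \cdot 1 = -6 + 2 = -4$)
$h{\left(R \right)} = 319137 + 501 R$ ($h{\left(R \right)} = 501 \left(637 + R\right) = 319137 + 501 R$)
$g{\left(-504 \right)} + h{\left(j{\left(B{\left(c{\left(6 \right)} \right)} \right)} \right)} = - \frac{2}{-504} + \left(319137 + 501 \left(-4\right)\right) = \left(-2\right) \left(- \frac{1}{504}\right) + \left(319137 - 2004\right) = \frac{1}{252} + 317133 = \frac{79917517}{252}$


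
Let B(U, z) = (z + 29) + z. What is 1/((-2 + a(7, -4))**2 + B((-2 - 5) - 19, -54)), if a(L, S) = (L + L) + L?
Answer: 1/282 ≈ 0.0035461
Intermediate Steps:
B(U, z) = 29 + 2*z (B(U, z) = (29 + z) + z = 29 + 2*z)
a(L, S) = 3*L (a(L, S) = 2*L + L = 3*L)
1/((-2 + a(7, -4))**2 + B((-2 - 5) - 19, -54)) = 1/((-2 + 3*7)**2 + (29 + 2*(-54))) = 1/((-2 + 21)**2 + (29 - 108)) = 1/(19**2 - 79) = 1/(361 - 79) = 1/282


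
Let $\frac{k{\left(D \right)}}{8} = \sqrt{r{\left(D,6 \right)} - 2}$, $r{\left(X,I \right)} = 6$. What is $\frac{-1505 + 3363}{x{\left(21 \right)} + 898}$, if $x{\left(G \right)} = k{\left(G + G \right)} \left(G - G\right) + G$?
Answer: $\frac{1858}{919} \approx 2.0218$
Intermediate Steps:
$k{\left(D \right)} = 16$ ($k{\left(D \right)} = 8 \sqrt{6 - 2} = 8 \sqrt{4} = 8 \cdot 2 = 16$)
$x{\left(G \right)} = G$ ($x{\left(G \right)} = 16 \left(G - G\right) + G = 16 \cdot 0 + G = 0 + G = G$)
$\frac{-1505 + 3363}{x{\left(21 \right)} + 898} = \frac{-1505 + 3363}{21 + 898} = \frac{1858}{919}$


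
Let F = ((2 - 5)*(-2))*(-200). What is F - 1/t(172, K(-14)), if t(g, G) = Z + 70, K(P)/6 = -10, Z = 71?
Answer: -169201/141 ≈ -1200.0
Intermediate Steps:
K(P) = -60 (K(P) = 6*(-10) = -60)
t(g, G) = 141 (t(g, G) = 71 + 70 = 141)
F = -1200 (F = -3*(-2)*(-200) = 6*(-200) = -1200)
F - 1/t(172, K(-14)) = -1200 - 1/141 = -169201/141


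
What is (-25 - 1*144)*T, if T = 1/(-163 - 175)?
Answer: 1/2 ≈ 0.50000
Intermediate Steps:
T = -1/338 (T = 1/(-338) = -1/338 ≈ -0.0029586)
(-25 - 1*144)*T = (-25 - 1*144)*(-1/338) = (-25 - 144)*(-1/338) = -169*(-1/338) = 1/2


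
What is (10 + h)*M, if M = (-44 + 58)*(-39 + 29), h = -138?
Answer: 17920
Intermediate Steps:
M = -140 (M = 14*(-10) = -140)
(10 + h)*M = (10 - 138)*(-140) = -128*(-140) = 17920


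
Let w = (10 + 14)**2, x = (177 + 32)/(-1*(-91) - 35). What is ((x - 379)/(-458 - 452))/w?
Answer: 467/652288 ≈ 0.00071594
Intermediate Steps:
x = 209/56 (x = 209/(91 - 35) = 209/56 ≈ 3.7321)
w = 576 (w = 24**2 = 576)
((x - 379)/(-458 - 452))/w = ((209/56 - 379)/(-458 - 452))/576 = -21015/56/(-910)*(1/576) = -21015/56*(-1/910)*(1/576) = (4203/10192)*(1/576) = 467/652288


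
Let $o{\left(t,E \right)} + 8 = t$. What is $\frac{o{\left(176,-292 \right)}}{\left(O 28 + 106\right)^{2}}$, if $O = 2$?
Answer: $\frac{14}{2187} \approx 0.0064015$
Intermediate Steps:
$o{\left(t,E \right)} = -8 + t$
$\frac{o{\left(176,-292 \right)}}{\left(O 28 + 106\right)^{2}} = \frac{-8 + 176}{\left(2 \cdot 28 + 106\right)^{2}} = \frac{168}{\left(56 + 106\right)^{2}} = \frac{168}{162^{2}} = \frac{168}{26244} = 168 \cdot \frac{1}{26244} = \frac{14}{2187}$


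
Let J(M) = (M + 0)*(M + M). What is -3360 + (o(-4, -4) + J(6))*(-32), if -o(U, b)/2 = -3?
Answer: -5856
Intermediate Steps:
J(M) = 2*M² (J(M) = M*(2*M) = 2*M²)
o(U, b) = 6 (o(U, b) = -2*(-3) = 6)
-3360 + (o(-4, -4) + J(6))*(-32) = -3360 + (6 + 2*6²)*(-32) = -3360 + (6 + 2*36)*(-32) = -3360 + (6 + 72)*(-32) = -3360 + 78*(-32) = -3360 - 2496 = -5856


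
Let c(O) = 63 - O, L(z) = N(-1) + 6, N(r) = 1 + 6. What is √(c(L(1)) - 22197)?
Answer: I*√22147 ≈ 148.82*I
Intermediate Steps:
N(r) = 7
L(z) = 13 (L(z) = 7 + 6 = 13)
√(c(L(1)) - 22197) = √((63 - 1*13) - 22197) = √((63 - 13) - 22197) = √(50 - 22197) = √(-22147) = I*√22147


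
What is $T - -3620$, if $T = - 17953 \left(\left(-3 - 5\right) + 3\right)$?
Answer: $93385$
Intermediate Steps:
$T = 89765$ ($T = - 17953 \left(-8 + 3\right) = \left(-17953\right) \left(-5\right) = 89765$)
$T - -3620 = 89765 - -3620 = 89765 + 3620 = 93385$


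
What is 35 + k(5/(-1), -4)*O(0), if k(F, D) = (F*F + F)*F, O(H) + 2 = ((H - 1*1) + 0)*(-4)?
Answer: -165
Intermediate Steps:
O(H) = 2 - 4*H (O(H) = -2 + ((H - 1*1) + 0)*(-4) = -2 + ((H - 1) + 0)*(-4) = -2 + ((-1 + H) + 0)*(-4) = -2 + (-1 + H)*(-4) = -2 + (4 - 4*H) = 2 - 4*H)
k(F, D) = F*(F + F²) (k(F, D) = (F² + F)*F = (F + F²)*F = F*(F + F²))
35 + k(5/(-1), -4)*O(0) = 35 + ((5/(-1))²*(1 + 5/(-1)))*(2 - 4*0) = 35 + ((5*(-1))²*(1 + 5*(-1)))*(2 + 0) = 35 + ((-5)²*(1 - 5))*2 = 35 + (25*(-4))*2 = 35 - 100*2 = 35 - 200 = -165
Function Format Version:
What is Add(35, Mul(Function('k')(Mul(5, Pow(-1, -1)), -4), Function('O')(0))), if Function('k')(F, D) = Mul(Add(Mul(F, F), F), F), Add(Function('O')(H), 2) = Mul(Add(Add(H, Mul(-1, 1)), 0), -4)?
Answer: -165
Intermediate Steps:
Function('O')(H) = Add(2, Mul(-4, H)) (Function('O')(H) = Add(-2, Mul(Add(Add(H, Mul(-1, 1)), 0), -4)) = Add(-2, Mul(Add(Add(H, -1), 0), -4)) = Add(-2, Mul(Add(Add(-1, H), 0), -4)) = Add(-2, Mul(Add(-1, H), -4)) = Add(-2, Add(4, Mul(-4, H))) = Add(2, Mul(-4, H)))
Function('k')(F, D) = Mul(F, Add(F, Pow(F, 2))) (Function('k')(F, D) = Mul(Add(Pow(F, 2), F), F) = Mul(Add(F, Pow(F, 2)), F) = Mul(F, Add(F, Pow(F, 2))))
Add(35, Mul(Function('k')(Mul(5, Pow(-1, -1)), -4), Function('O')(0))) = Add(35, Mul(Mul(Pow(Mul(5, Pow(-1, -1)), 2), Add(1, Mul(5, Pow(-1, -1)))), Add(2, Mul(-4, 0)))) = Add(35, Mul(Mul(Pow(Mul(5, -1), 2), Add(1, Mul(5, -1))), Add(2, 0))) = Add(35, Mul(Mul(Pow(-5, 2), Add(1, -5)), 2)) = Add(35, Mul(Mul(25, -4), 2)) = Add(35, Mul(-100, 2)) = Add(35, -200) = -165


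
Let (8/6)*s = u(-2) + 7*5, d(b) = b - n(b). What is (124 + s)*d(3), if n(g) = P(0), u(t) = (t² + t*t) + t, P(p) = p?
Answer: 1857/4 ≈ 464.25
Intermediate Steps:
u(t) = t + 2*t² (u(t) = (t² + t²) + t = 2*t² + t = t + 2*t²)
n(g) = 0
d(b) = b (d(b) = b - 1*0 = b + 0 = b)
s = 123/4 (s = 3*(-2*(1 + 2*(-2)) + 7*5)/4 = 3*(-2*(1 - 4) + 35)/4 = 3*(-2*(-3) + 35)/4 = 3*(6 + 35)/4 = (¾)*41 = 123/4 ≈ 30.750)
(124 + s)*d(3) = (124 + 123/4)*3 = (619/4)*3 = 1857/4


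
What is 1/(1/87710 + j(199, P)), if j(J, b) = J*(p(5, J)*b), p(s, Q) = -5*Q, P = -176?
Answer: 87710/3056595264801 ≈ 2.8695e-8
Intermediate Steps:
j(J, b) = -5*b*J² (j(J, b) = J*((-5*J)*b) = J*(-5*J*b) = -5*b*J²)
1/(1/87710 + j(199, P)) = 1/(1/87710 - 5*(-176)*199²) = 1/(1/87710 - 5*(-176)*39601) = 1/(1/87710 + 34848880) = 1/(3056595264801/87710) = 87710/3056595264801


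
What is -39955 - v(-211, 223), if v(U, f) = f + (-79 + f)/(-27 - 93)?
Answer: -200884/5 ≈ -40177.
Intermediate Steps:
v(U, f) = 79/120 + 119*f/120 (v(U, f) = f + (-79 + f)/(-120) = f + (-79 + f)*(-1/120) = f + (79/120 - f/120) = 79/120 + 119*f/120)
-39955 - v(-211, 223) = -39955 - (79/120 + (119/120)*223) = -39955 - (79/120 + 26537/120) = -39955 - 1*1109/5 = -39955 - 1109/5 = -200884/5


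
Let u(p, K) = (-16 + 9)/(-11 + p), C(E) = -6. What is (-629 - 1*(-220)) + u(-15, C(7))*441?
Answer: -7547/26 ≈ -290.27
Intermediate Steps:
u(p, K) = -7/(-11 + p)
(-629 - 1*(-220)) + u(-15, C(7))*441 = (-629 - 1*(-220)) - 7/(-11 - 15)*441 = (-629 + 220) - 7/(-26)*441 = -409 - 7*(-1/26)*441 = -409 + (7/26)*441 = -409 + 3087/26 = -7547/26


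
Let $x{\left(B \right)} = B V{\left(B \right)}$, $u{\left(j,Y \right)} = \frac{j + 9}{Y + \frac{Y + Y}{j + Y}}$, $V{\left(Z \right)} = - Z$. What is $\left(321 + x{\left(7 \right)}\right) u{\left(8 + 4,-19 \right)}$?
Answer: $- \frac{39984}{95} \approx -420.88$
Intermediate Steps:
$u{\left(j,Y \right)} = \frac{9 + j}{Y + \frac{2 Y}{Y + j}}$
$x{\left(B \right)} = - B^{2}$ ($x{\left(B \right)} = B \left(- B\right) = - B^{2}$)
$\left(321 + x{\left(7 \right)}\right) u{\left(8 + 4,-19 \right)} = \left(321 - 7^{2}\right) \frac{\left(8 + 4\right)^{2} + 9 \left(-19\right) + 9 \left(8 + 4\right) - 19 \left(8 + 4\right)}{\left(-19\right) \left(2 - 19 + \left(8 + 4\right)\right)} = \left(321 - 49\right) \left(- \frac{12^{2} - 171 + 9 \cdot 12 - 228}{19 \left(2 - 19 + 12\right)}\right) = \left(321 - 49\right) \left(- \frac{144 - 171 + 108 - 228}{19 \left(-5\right)}\right) = 272 \left(\left(- \frac{1}{19}\right) \left(- \frac{1}{5}\right) \left(-147\right)\right) = 272 \left(- \frac{147}{95}\right) = - \frac{39984}{95}$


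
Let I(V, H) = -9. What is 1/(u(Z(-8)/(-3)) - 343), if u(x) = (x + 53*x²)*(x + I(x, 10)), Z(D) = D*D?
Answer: -27/19746797 ≈ -1.3673e-6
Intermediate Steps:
Z(D) = D²
u(x) = (-9 + x)*(x + 53*x²) (u(x) = (x + 53*x²)*(x - 9) = (x + 53*x²)*(-9 + x) = (-9 + x)*(x + 53*x²))
1/(u(Z(-8)/(-3)) - 343) = 1/(((-8)²/(-3))*(-9 - 476*(-8)²/(-3) + 53*((-8)²/(-3))²) - 343) = 1/((64*(-⅓))*(-9 - 30464*(-1)/3 + 53*(64*(-⅓))²) - 343) = 1/(-64*(-9 - 476*(-64/3) + 53*(-64/3)²)/3 - 343) = 1/(-64*(-9 + 30464/3 + 53*(4096/9))/3 - 343) = 1/(-64*(-9 + 30464/3 + 217088/9)/3 - 343) = 1/(-64/3*308399/9 - 343) = 1/(-19737536/27 - 343) = 1/(-19746797/27) = -27/19746797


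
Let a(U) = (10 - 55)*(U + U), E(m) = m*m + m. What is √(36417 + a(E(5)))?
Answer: √33717 ≈ 183.62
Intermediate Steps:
E(m) = m + m² (E(m) = m² + m = m + m²)
a(U) = -90*U
√(36417 + a(E(5))) = √(36417 - 450*(1 + 5)) = √(36417 - 450*6) = √(36417 - 90*30) = √(36417 - 2700) = √33717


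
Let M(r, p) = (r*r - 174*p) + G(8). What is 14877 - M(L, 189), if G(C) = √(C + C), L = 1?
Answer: 47758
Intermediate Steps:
G(C) = √2*√C (G(C) = √(2*C) = √2*√C)
M(r, p) = 4 + r² - 174*p (M(r, p) = (r*r - 174*p) + √2*√8 = (r² - 174*p) + √2*(2*√2) = (r² - 174*p) + 4 = 4 + r² - 174*p)
14877 - M(L, 189) = 14877 - (4 + 1² - 174*189) = 14877 - (4 + 1 - 32886) = 14877 - 1*(-32881) = 14877 + 32881 = 47758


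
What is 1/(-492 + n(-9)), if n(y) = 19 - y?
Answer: -1/464 ≈ -0.0021552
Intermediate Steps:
1/(-492 + n(-9)) = 1/(-492 + (19 - 1*(-9))) = 1/(-492 + (19 + 9)) = 1/(-492 + 28) = 1/(-464) = -1/464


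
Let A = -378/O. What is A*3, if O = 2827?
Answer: -1134/2827 ≈ -0.40113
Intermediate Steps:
A = -378/2827 ≈ -0.13371
A*3 = -378/2827*3 = -1134/2827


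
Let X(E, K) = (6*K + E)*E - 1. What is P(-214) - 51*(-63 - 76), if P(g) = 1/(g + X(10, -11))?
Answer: 5493974/775 ≈ 7089.0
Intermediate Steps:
X(E, K) = -1 + E*(E + 6*K) (X(E, K) = (E + 6*K)*E - 1 = E*(E + 6*K) - 1 = -1 + E*(E + 6*K))
P(g) = 1/(-561 + g) (P(g) = 1/(g + (-1 + 10² + 6*10*(-11))) = 1/(g + (-1 + 100 - 660)) = 1/(g - 561) = 1/(-561 + g))
P(-214) - 51*(-63 - 76) = 1/(-561 - 214) - 51*(-63 - 76) = 1/(-775) - 51*(-139) = -1/775 - 1*(-7089) = -1/775 + 7089 = 5493974/775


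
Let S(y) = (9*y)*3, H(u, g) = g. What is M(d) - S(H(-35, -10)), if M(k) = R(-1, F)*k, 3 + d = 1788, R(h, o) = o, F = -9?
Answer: -15795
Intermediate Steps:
d = 1785 (d = -3 + 1788 = 1785)
M(k) = -9*k
S(y) = 27*y
M(d) - S(H(-35, -10)) = -9*1785 - 27*(-10) = -16065 - 1*(-270) = -16065 + 270 = -15795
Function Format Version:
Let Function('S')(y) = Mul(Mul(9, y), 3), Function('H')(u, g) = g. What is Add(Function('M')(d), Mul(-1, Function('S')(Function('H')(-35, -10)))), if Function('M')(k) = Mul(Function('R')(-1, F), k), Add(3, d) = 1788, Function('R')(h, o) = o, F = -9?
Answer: -15795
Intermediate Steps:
d = 1785 (d = Add(-3, 1788) = 1785)
Function('M')(k) = Mul(-9, k)
Function('S')(y) = Mul(27, y)
Add(Function('M')(d), Mul(-1, Function('S')(Function('H')(-35, -10)))) = Add(Mul(-9, 1785), Mul(-1, Mul(27, -10))) = Add(-16065, Mul(-1, -270)) = Add(-16065, 270) = -15795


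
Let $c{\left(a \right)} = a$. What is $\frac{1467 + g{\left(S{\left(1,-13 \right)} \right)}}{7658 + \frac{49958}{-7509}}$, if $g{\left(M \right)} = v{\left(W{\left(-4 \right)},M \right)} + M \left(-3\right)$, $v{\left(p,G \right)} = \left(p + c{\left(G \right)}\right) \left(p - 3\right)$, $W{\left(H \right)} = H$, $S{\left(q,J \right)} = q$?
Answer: $\frac{11150865}{57453964} \approx 0.19408$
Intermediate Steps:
$v{\left(p,G \right)} = \left(-3 + p\right) \left(G + p\right)$ ($v{\left(p,G \right)} = \left(p + G\right) \left(p - 3\right) = \left(G + p\right) \left(-3 + p\right) = \left(-3 + p\right) \left(G + p\right)$)
$g{\left(M \right)} = 28 - 10 M$ ($g{\left(M \right)} = \left(\left(-4\right)^{2} - 3 M - -12 + M \left(-4\right)\right) + M \left(-3\right) = \left(16 - 3 M + 12 - 4 M\right) - 3 M = \left(28 - 7 M\right) - 3 M = 28 - 10 M$)
$\frac{1467 + g{\left(S{\left(1,-13 \right)} \right)}}{7658 + \frac{49958}{-7509}} = \frac{1467 + \left(28 - 10\right)}{7658 + \frac{49958}{-7509}} = \frac{1467 + \left(28 - 10\right)}{7658 + 49958 \left(- \frac{1}{7509}\right)} = \frac{1467 + 18}{7658 - \frac{49958}{7509}} = \frac{1485}{\frac{57453964}{7509}} = 1485 \cdot \frac{7509}{57453964} = \frac{11150865}{57453964}$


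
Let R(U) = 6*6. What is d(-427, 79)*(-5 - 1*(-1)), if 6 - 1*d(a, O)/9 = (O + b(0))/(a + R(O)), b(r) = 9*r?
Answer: -87300/391 ≈ -223.27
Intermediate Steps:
R(U) = 36
d(a, O) = 54 - 9*O/(36 + a) (d(a, O) = 54 - 9*(O + 9*0)/(a + 36) = 54 - 9*(O + 0)/(36 + a) = 54 - 9*O/(36 + a))
d(-427, 79)*(-5 - 1*(-1)) = (9*(216 - 1*79 + 6*(-427))/(36 - 427))*(-5 - 1*(-1)) = (9*(216 - 79 - 2562)/(-391))*(-5 + 1) = (9*(-1/391)*(-2425))*(-4) = (21825/391)*(-4) = -87300/391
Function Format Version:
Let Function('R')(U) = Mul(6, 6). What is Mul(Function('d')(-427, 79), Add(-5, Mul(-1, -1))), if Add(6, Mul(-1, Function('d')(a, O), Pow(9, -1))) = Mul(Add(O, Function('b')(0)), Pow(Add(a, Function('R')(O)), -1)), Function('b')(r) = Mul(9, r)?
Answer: Rational(-87300, 391) ≈ -223.27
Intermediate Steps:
Function('R')(U) = 36
Function('d')(a, O) = Add(54, Mul(-9, O, Pow(Add(36, a), -1))) (Function('d')(a, O) = Add(54, Mul(-9, Mul(Add(O, Mul(9, 0)), Pow(Add(a, 36), -1)))) = Add(54, Mul(-9, Mul(Add(O, 0), Pow(Add(36, a), -1)))) = Add(54, Mul(-9, Mul(O, Pow(Add(36, a), -1)))) = Add(54, Mul(-9, O, Pow(Add(36, a), -1))))
Mul(Function('d')(-427, 79), Add(-5, Mul(-1, -1))) = Mul(Mul(9, Pow(Add(36, -427), -1), Add(216, Mul(-1, 79), Mul(6, -427))), Add(-5, Mul(-1, -1))) = Mul(Mul(9, Pow(-391, -1), Add(216, -79, -2562)), Add(-5, 1)) = Mul(Mul(9, Rational(-1, 391), -2425), -4) = Mul(Rational(21825, 391), -4) = Rational(-87300, 391)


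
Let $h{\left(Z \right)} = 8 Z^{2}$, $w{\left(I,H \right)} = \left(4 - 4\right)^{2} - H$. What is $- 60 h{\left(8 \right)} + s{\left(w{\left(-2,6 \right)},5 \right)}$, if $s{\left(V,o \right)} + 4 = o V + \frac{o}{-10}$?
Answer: $- \frac{61509}{2} \approx -30755.0$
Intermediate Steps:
$w{\left(I,H \right)} = - H$ ($w{\left(I,H \right)} = 0^{2} - H = 0 - H = - H$)
$s{\left(V,o \right)} = -4 - \frac{o}{10} + V o$ ($s{\left(V,o \right)} = -4 + \left(o V + \frac{o}{-10}\right) = -4 + \left(V o + o \left(- \frac{1}{10}\right)\right) = -4 + \left(V o - \frac{o}{10}\right) = -4 + \left(- \frac{o}{10} + V o\right) = -4 - \frac{o}{10} + V o$)
$- 60 h{\left(8 \right)} + s{\left(w{\left(-2,6 \right)},5 \right)} = - 60 \cdot 8 \cdot 8^{2} - \left(\frac{9}{2} - \left(-1\right) 6 \cdot 5\right) = - 60 \cdot 8 \cdot 64 - \frac{69}{2} = \left(-60\right) 512 - \frac{69}{2} = -30720 - \frac{69}{2} = - \frac{61509}{2}$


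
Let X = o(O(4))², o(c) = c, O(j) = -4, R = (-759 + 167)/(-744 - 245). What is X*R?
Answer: 9472/989 ≈ 9.5773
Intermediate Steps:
R = 592/989 (R = -592/(-989) = -592*(-1/989) = 592/989 ≈ 0.59858)
X = 16 (X = (-4)² = 16)
X*R = 16*(592/989) = 9472/989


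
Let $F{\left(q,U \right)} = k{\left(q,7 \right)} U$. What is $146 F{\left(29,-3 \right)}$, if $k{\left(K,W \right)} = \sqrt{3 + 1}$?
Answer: $-876$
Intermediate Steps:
$k{\left(K,W \right)} = 2$ ($k{\left(K,W \right)} = \sqrt{4} = 2$)
$F{\left(q,U \right)} = 2 U$
$146 F{\left(29,-3 \right)} = 146 \cdot 2 \left(-3\right) = 146 \left(-6\right) = -876$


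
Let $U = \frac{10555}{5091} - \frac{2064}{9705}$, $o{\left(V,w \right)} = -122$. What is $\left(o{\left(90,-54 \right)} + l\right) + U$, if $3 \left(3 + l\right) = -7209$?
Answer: $- \frac{41603962463}{16469385} \approx -2526.1$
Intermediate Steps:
$l = -2406$ ($l = -3 + \frac{1}{3} \left(-7209\right) = -3 - 2403 = -2406$)
$U = \frac{30642817}{16469385}$ ($U = 10555 \cdot \frac{1}{5091} - \frac{688}{3235} = \frac{10555}{5091} - \frac{688}{3235} = \frac{30642817}{16469385} \approx 1.8606$)
$\left(o{\left(90,-54 \right)} + l\right) + U = \left(-122 - 2406\right) + \frac{30642817}{16469385} = -2528 + \frac{30642817}{16469385} = - \frac{41603962463}{16469385}$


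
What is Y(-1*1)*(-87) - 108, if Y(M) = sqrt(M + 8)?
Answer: -108 - 87*sqrt(7) ≈ -338.18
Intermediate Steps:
Y(M) = sqrt(8 + M)
Y(-1*1)*(-87) - 108 = sqrt(8 - 1*1)*(-87) - 108 = sqrt(8 - 1)*(-87) - 108 = sqrt(7)*(-87) - 108 = -87*sqrt(7) - 108 = -108 - 87*sqrt(7)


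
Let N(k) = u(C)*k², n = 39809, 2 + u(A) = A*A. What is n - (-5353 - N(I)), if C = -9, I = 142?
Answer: 1638118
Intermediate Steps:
u(A) = -2 + A² (u(A) = -2 + A*A = -2 + A²)
N(k) = 79*k² (N(k) = (-2 + (-9)²)*k² = (-2 + 81)*k² = 79*k²)
n - (-5353 - N(I)) = 39809 - (-5353 - 79*142²) = 39809 - (-5353 - 79*20164) = 39809 - (-5353 - 1*1592956) = 39809 - (-5353 - 1592956) = 39809 - 1*(-1598309) = 39809 + 1598309 = 1638118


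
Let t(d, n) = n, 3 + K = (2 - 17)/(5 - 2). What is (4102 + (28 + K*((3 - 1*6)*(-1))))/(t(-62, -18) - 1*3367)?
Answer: -4106/3385 ≈ -1.2130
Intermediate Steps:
K = -8 (K = -3 + (2 - 17)/(5 - 2) = -3 - 15/3 = -3 - 15*⅓ = -3 - 5 = -8)
(4102 + (28 + K*((3 - 1*6)*(-1))))/(t(-62, -18) - 1*3367) = (4102 + (28 - 8*(3 - 1*6)*(-1)))/(-18 - 1*3367) = (4102 + (28 - 8*(3 - 6)*(-1)))/(-18 - 3367) = (4102 + (28 - (-24)*(-1)))/(-3385) = (4102 + (28 - 8*3))*(-1/3385) = (4102 + (28 - 24))*(-1/3385) = (4102 + 4)*(-1/3385) = 4106*(-1/3385) = -4106/3385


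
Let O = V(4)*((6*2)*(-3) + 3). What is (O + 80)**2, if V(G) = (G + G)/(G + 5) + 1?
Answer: 2809/9 ≈ 312.11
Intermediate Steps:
V(G) = 1 + 2*G/(5 + G) (V(G) = (2*G)/(5 + G) + 1 = 2*G/(5 + G) + 1 = 1 + 2*G/(5 + G))
O = -187/3 (O = ((5 + 3*4)/(5 + 4))*((6*2)*(-3) + 3) = ((5 + 12)/9)*(12*(-3) + 3) = ((1/9)*17)*(-36 + 3) = (17/9)*(-33) = -187/3 ≈ -62.333)
(O + 80)**2 = (-187/3 + 80)**2 = (53/3)**2 = 2809/9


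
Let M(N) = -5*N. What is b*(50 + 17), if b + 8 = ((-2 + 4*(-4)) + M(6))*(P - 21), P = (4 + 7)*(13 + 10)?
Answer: -746648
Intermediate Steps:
P = 253 (P = 11*23 = 253)
b = -11144 (b = -8 + ((-2 + 4*(-4)) - 5*6)*(253 - 21) = -8 + ((-2 - 16) - 30)*232 = -8 + (-18 - 30)*232 = -8 - 48*232 = -8 - 11136 = -11144)
b*(50 + 17) = -11144*(50 + 17) = -11144*67 = -746648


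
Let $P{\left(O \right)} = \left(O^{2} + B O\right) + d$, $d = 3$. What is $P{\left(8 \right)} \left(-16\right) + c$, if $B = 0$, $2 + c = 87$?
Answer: $-987$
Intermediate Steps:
$c = 85$ ($c = -2 + 87 = 85$)
$P{\left(O \right)} = 3 + O^{2}$ ($P{\left(O \right)} = \left(O^{2} + 0 O\right) + 3 = \left(O^{2} + 0\right) + 3 = O^{2} + 3 = 3 + O^{2}$)
$P{\left(8 \right)} \left(-16\right) + c = \left(3 + 8^{2}\right) \left(-16\right) + 85 = \left(3 + 64\right) \left(-16\right) + 85 = 67 \left(-16\right) + 85 = -1072 + 85 = -987$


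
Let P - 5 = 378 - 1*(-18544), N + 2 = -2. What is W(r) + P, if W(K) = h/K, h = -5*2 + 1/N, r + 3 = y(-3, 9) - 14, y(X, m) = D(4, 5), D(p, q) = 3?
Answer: 1059953/56 ≈ 18928.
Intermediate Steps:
y(X, m) = 3
N = -4 (N = -2 - 2 = -4)
P = 18927 (P = 5 + (378 - 1*(-18544)) = 5 + (378 + 18544) = 5 + 18922 = 18927)
r = -14 (r = -3 + (3 - 14) = -3 - 11 = -14)
h = -41/4 (h = -5*2 + 1/(-4) = -10 - ¼ = -41/4 ≈ -10.250)
W(K) = -41/(4*K)
W(r) + P = -41/4/(-14) + 18927 = -41/4*(-1/14) + 18927 = 41/56 + 18927 = 1059953/56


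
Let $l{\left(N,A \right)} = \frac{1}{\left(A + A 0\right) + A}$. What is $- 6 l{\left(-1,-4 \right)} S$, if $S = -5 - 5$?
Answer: $- \frac{15}{2} \approx -7.5$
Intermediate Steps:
$S = -10$
$l{\left(N,A \right)} = \frac{1}{2 A}$ ($l{\left(N,A \right)} = \frac{1}{\left(A + 0\right) + A} = \frac{1}{A + A} = \frac{1}{2 A}$)
$- 6 l{\left(-1,-4 \right)} S = - 6 \frac{1}{2 \left(-4\right)} \left(-10\right) = - 6 \cdot \frac{1}{2} \left(- \frac{1}{4}\right) \left(-10\right) = \left(-6\right) \left(- \frac{1}{8}\right) \left(-10\right) = \frac{3}{4} \left(-10\right) = - \frac{15}{2}$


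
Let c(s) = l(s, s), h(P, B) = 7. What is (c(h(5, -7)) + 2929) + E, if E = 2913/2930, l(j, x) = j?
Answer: 8605393/2930 ≈ 2937.0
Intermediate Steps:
c(s) = s
E = 2913/2930 (E = 2913*(1/2930) = 2913/2930 ≈ 0.99420)
(c(h(5, -7)) + 2929) + E = (7 + 2929) + 2913/2930 = 2936 + 2913/2930 = 8605393/2930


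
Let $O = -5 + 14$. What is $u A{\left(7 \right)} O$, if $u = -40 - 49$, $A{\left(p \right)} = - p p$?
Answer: $39249$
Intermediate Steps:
$A{\left(p \right)} = - p^{2}$
$O = 9$
$u = -89$
$u A{\left(7 \right)} O = - 89 \left(- 7^{2}\right) 9 = - 89 \left(\left(-1\right) 49\right) 9 = \left(-89\right) \left(-49\right) 9 = 4361 \cdot 9 = 39249$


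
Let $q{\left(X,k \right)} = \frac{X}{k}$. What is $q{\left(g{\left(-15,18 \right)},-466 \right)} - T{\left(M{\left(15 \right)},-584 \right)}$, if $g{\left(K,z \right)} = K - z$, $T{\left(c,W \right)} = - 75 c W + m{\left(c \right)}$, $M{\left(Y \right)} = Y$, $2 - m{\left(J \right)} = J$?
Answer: $- \frac{306155909}{466} \approx -6.5699 \cdot 10^{5}$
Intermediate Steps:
$m{\left(J \right)} = 2 - J$
$T{\left(c,W \right)} = 2 - c - 75 W c$ ($T{\left(c,W \right)} = - 75 c W - \left(-2 + c\right) = - 75 W c - \left(-2 + c\right) = 2 - c - 75 W c$)
$q{\left(g{\left(-15,18 \right)},-466 \right)} - T{\left(M{\left(15 \right)},-584 \right)} = \frac{-15 - 18}{-466} - \left(2 - 15 - \left(-43800\right) 15\right) = \left(-15 - 18\right) \left(- \frac{1}{466}\right) - \left(2 - 15 + 657000\right) = \left(-33\right) \left(- \frac{1}{466}\right) - 656987 = \frac{33}{466} - 656987 = - \frac{306155909}{466}$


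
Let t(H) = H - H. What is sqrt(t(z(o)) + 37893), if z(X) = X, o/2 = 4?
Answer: sqrt(37893) ≈ 194.66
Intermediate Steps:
o = 8 (o = 2*4 = 8)
t(H) = 0
sqrt(t(z(o)) + 37893) = sqrt(0 + 37893) = sqrt(37893)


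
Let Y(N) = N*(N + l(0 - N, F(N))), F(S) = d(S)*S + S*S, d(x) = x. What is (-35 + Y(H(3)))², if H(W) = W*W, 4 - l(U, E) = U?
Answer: 26569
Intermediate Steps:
F(S) = 2*S² (F(S) = S*S + S*S = S² + S² = 2*S²)
l(U, E) = 4 - U
H(W) = W²
Y(N) = N*(4 + 2*N) (Y(N) = N*(N + (4 - (0 - N))) = N*(N + (4 - (-1)*N)) = N*(N + (4 + N)) = N*(4 + 2*N))
(-35 + Y(H(3)))² = (-35 + 2*3²*(2 + 3²))² = (-35 + 2*9*(2 + 9))² = (-35 + 2*9*11)² = (-35 + 198)² = 163² = 26569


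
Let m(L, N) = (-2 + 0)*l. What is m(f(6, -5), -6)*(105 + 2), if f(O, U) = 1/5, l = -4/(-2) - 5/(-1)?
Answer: -1498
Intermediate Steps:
l = 7 (l = -4*(-½) - 5*(-1) = 2 + 5 = 7)
f(O, U) = ⅕ (f(O, U) = 1*(⅕) = ⅕)
m(L, N) = -14 (m(L, N) = (-2 + 0)*7 = -2*7 = -14)
m(f(6, -5), -6)*(105 + 2) = -14*(105 + 2) = -14*107 = -1498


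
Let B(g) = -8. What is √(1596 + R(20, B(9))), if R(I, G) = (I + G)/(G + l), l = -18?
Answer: √269646/13 ≈ 39.944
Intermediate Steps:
R(I, G) = (G + I)/(-18 + G) (R(I, G) = (I + G)/(G - 18) = (G + I)/(-18 + G))
√(1596 + R(20, B(9))) = √(1596 + (-8 + 20)/(-18 - 8)) = √(1596 + 12/(-26)) = √(1596 - 1/26*12) = √(1596 - 6/13) = √(20742/13) = √269646/13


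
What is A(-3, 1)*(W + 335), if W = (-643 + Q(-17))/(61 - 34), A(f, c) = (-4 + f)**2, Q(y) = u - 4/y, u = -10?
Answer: 258916/17 ≈ 15230.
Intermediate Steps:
Q(y) = -10 - 4/y
W = -411/17 (W = (-643 + (-10 - 4/(-17)))/(61 - 34) = (-643 + (-10 - 4*(-1/17)))/27 = (-643 + (-10 + 4/17))*(1/27) = (-643 - 166/17)*(1/27) = -11097/17*1/27 = -411/17 ≈ -24.176)
A(-3, 1)*(W + 335) = (-4 - 3)**2*(-411/17 + 335) = (-7)**2*(5284/17) = 49*(5284/17) = 258916/17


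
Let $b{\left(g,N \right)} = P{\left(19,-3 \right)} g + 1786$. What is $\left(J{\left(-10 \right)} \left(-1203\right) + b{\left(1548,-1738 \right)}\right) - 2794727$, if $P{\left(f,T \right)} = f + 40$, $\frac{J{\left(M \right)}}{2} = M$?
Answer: $-2677549$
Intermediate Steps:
$J{\left(M \right)} = 2 M$
$P{\left(f,T \right)} = 40 + f$
$b{\left(g,N \right)} = 1786 + 59 g$ ($b{\left(g,N \right)} = \left(40 + 19\right) g + 1786 = 59 g + 1786 = 1786 + 59 g$)
$\left(J{\left(-10 \right)} \left(-1203\right) + b{\left(1548,-1738 \right)}\right) - 2794727 = \left(2 \left(-10\right) \left(-1203\right) + \left(1786 + 59 \cdot 1548\right)\right) - 2794727 = \left(\left(-20\right) \left(-1203\right) + \left(1786 + 91332\right)\right) - 2794727 = \left(24060 + 93118\right) - 2794727 = 117178 - 2794727 = -2677549$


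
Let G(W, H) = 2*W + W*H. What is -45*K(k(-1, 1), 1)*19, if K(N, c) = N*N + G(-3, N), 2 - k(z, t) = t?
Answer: 6840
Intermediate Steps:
G(W, H) = 2*W + H*W
k(z, t) = 2 - t
K(N, c) = -6 + N² - 3*N (K(N, c) = N*N - 3*(2 + N) = N² + (-6 - 3*N) = -6 + N² - 3*N)
-45*K(k(-1, 1), 1)*19 = -45*(-6 + (2 - 1*1)² - 3*(2 - 1*1))*19 = -45*(-6 + (2 - 1)² - 3*(2 - 1))*19 = -45*(-6 + 1² - 3*1)*19 = -45*(-6 + 1 - 3)*19 = -45*(-8)*19 = 360*19 = 6840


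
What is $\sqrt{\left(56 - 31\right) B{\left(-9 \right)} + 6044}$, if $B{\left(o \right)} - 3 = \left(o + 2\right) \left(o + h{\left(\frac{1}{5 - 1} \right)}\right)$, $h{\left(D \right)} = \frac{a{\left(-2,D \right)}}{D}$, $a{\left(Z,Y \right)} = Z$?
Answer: $\sqrt{9094} \approx 95.362$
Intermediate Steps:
$h{\left(D \right)} = - \frac{2}{D}$
$B{\left(o \right)} = 3 + \left(-8 + o\right) \left(2 + o\right)$ ($B{\left(o \right)} = 3 + \left(o + 2\right) \left(o - \frac{2}{\frac{1}{5 - 1}}\right) = 3 + \left(2 + o\right) \left(o - \frac{2}{\frac{1}{4}}\right) = 3 + \left(2 + o\right) \left(o - 2 \frac{1}{\frac{1}{4}}\right) = 3 + \left(2 + o\right) \left(o - 8\right) = 3 + \left(2 + o\right) \left(-8 + o\right) = 3 + \left(-8 + o\right) \left(2 + o\right)$)
$\sqrt{\left(56 - 31\right) B{\left(-9 \right)} + 6044} = \sqrt{\left(56 - 31\right) \left(-13 + \left(-9\right)^{2} - -54\right) + 6044} = \sqrt{25 \left(-13 + 81 + 54\right) + 6044} = \sqrt{25 \cdot 122 + 6044} = \sqrt{3050 + 6044} = \sqrt{9094}$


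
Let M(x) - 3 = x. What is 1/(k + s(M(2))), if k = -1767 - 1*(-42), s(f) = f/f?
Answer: -1/1724 ≈ -0.00058005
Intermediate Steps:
M(x) = 3 + x
s(f) = 1
k = -1725 (k = -1767 + 42 = -1725)
1/(k + s(M(2))) = 1/(-1725 + 1) = 1/(-1724) = -1/1724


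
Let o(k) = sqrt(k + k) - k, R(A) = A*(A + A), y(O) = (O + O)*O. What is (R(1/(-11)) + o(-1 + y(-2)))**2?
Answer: 918999/14641 - 1690*sqrt(14)/121 ≈ 10.509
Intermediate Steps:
y(O) = 2*O**2 (y(O) = (2*O)*O = 2*O**2)
R(A) = 2*A**2 (R(A) = A*(2*A) = 2*A**2)
o(k) = -k + sqrt(2)*sqrt(k) (o(k) = sqrt(2*k) - k = sqrt(2)*sqrt(k) - k = -k + sqrt(2)*sqrt(k))
(R(1/(-11)) + o(-1 + y(-2)))**2 = (2*(1/(-11))**2 + (-(-1 + 2*(-2)**2) + sqrt(2)*sqrt(-1 + 2*(-2)**2)))**2 = (2*(-1/11)**2 + (-(-1 + 2*4) + sqrt(2)*sqrt(-1 + 2*4)))**2 = (2*(1/121) + (-(-1 + 8) + sqrt(2)*sqrt(-1 + 8)))**2 = (2/121 + (-1*7 + sqrt(2)*sqrt(7)))**2 = (2/121 + (-7 + sqrt(14)))**2 = (-845/121 + sqrt(14))**2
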